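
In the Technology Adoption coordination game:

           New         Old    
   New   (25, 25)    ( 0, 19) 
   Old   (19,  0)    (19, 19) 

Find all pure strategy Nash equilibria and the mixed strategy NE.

Pure NE: (New, New) and (Old, Old); Mixed NE: p = 0.76, q = 0.76

Work:
Check pure NE:
(New, New): (25, 25) - no unilateral deviation beneficial
(Old, Old): (19, 19) - no unilateral deviation beneficial
Mixed NE: P1 plays New with p = 0.76, P2 plays New with q = 0.76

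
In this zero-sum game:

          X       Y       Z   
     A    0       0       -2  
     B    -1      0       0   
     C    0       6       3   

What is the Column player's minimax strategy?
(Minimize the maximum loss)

Column should play X, value = 0

Work:
Column player minimizes Row's maximum payoff:
Column X: max payoff to Row = 0
Column Y: max payoff to Row = 6
Column Z: max payoff to Row = 3
Minimum is 0, achieved by column X.
Minimax strategy: X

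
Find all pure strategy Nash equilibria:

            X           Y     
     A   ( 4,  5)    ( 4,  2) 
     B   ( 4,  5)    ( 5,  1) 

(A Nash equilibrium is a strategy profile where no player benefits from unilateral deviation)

Nash equilibrium: (A, X), (B, X)

Work:
Best responses:
  P1 vs X: payoffs [4, 4] → best response A/B (payoff 4)
  P1 vs Y: payoffs [4, 5] → best response B (payoff 5)
  P2 vs A: payoffs [5, 2] → best response X (payoff 5)
  P2 vs B: payoffs [5, 1] → best response X (payoff 5)
Mutual best responses: (A,X), (B,X) → Nash equilibria.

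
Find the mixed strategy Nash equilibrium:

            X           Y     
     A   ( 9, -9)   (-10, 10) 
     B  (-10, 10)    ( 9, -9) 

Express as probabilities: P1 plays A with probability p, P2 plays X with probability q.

p = 0.5, q = 0.5

Work:
Find probabilities that make opponent indifferent:
P2 chooses q to make P1 indifferent between A and B
P1 chooses p to make P2 indifferent between X and Y
Mixed NE: P1 plays (A: 0.5, B: 0.5), P2 plays (X: 0.5, Y: 0.5)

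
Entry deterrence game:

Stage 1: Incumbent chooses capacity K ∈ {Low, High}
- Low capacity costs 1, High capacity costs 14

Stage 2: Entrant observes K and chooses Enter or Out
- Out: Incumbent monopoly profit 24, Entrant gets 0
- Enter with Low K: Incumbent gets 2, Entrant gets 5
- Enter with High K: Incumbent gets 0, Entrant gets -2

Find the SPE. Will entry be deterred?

SPE: (High, Enter|Low, Out|High); Entry deterred. Incumbent net profit = 10

Work:
After Low K: Entrant enters (5 > 0)
After High K: Entrant stays out (-2 < 0)
Incumbent: Low → 2−1=1, High → 24−14=10
Incumbent chooses High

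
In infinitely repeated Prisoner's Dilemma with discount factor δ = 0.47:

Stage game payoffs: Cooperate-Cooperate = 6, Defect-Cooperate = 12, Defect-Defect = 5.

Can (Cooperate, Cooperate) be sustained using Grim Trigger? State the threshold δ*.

δ* = 0.8571; since δ = 0.47 < 0.8571, cooperation cannot be sustained

Work:
For Grim Trigger:
Cooperate forever: 6/(1-δ)
Defect then punished: 12 + 5·δ/(1-δ)
Need: 6/(1-δ) ≥ 12 + 5·δ/(1-δ)
Solving: δ ≥ (T-R)/(T-P) = (12-6)/(12-5) = 0.8571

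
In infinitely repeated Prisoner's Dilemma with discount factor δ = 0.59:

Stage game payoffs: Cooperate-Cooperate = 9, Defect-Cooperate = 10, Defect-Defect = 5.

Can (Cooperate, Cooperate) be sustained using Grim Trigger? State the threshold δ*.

δ* = 0.2; since δ = 0.59 ≥ 0.2, cooperation can be sustained

Work:
For Grim Trigger:
Cooperate forever: 9/(1-δ)
Defect then punished: 10 + 5·δ/(1-δ)
Need: 9/(1-δ) ≥ 10 + 5·δ/(1-δ)
Solving: δ ≥ (T-R)/(T-P) = (10-9)/(10-5) = 0.2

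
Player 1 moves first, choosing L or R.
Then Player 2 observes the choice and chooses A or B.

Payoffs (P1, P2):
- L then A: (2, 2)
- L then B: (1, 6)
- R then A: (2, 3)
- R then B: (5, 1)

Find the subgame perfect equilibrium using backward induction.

P1 plays R, P2 plays B after L and A after R; Payoff (2, 3)

Work:
Backward induction:
After L: P2 chooses B → P1 gets 1
After R: P2 chooses A → P1 gets 2
P1 chooses R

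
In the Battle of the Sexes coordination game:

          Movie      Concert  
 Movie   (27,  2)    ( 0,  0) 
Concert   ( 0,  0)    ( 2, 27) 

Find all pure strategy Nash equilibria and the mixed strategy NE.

Pure NE: (Movie, Movie) and (Concert, Concert); Mixed NE: p = 0.931, q = 0.069

Work:
Check pure NE:
(Movie, Movie): (27, 2) - no unilateral deviation beneficial
(Concert, Concert): (2, 27) - no unilateral deviation beneficial
Mixed NE: P1 plays Movie with p = 0.931, P2 plays Movie with q = 0.069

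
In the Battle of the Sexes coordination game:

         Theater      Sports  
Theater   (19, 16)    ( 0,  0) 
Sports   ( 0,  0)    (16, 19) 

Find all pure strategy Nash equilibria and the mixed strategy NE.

Pure NE: (Theater, Theater) and (Sports, Sports); Mixed NE: p = 0.5429, q = 0.4571

Work:
Check pure NE:
(Theater, Theater): (19, 16) - no unilateral deviation beneficial
(Sports, Sports): (16, 19) - no unilateral deviation beneficial
Mixed NE: P1 plays Theater with p = 0.5429, P2 plays Theater with q = 0.4571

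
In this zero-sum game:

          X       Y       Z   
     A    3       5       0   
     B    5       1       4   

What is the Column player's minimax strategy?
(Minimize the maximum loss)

Column should play Z, value = 4

Work:
Column player minimizes Row's maximum payoff:
Column X: max payoff to Row = 5
Column Y: max payoff to Row = 5
Column Z: max payoff to Row = 4
Minimum is 4, achieved by column Z.
Minimax strategy: Z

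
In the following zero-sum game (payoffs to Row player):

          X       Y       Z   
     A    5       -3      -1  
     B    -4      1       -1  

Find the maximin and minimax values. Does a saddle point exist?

Maximin = -3, Minimax = -1, Saddle: False

Work:
Row minimums: [-3, -4] → maximin = -3
Column maximums: [5, 1, -1] → minimax = -1
No saddle point (maximin ≠ minimax). Mixed strategy needed.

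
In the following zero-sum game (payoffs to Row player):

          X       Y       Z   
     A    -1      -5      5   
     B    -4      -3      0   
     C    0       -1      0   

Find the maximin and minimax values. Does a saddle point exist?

Maximin = -1, Minimax = -1, Saddle: True

Work:
Row minimums: [-5, -4, -1] → maximin = -1
Column maximums: [0, -1, 5] → minimax = -1
Saddle point exists! Game value = -1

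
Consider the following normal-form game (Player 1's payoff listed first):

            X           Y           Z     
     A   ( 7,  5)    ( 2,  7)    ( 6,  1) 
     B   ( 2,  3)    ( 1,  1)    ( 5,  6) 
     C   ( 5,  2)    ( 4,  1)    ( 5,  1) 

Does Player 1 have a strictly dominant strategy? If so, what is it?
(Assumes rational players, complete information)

No strictly dominant strategy exists for Player 1

Work:
A strategy strictly dominates another if it gives a strictly higher payoff against every opponent action. Compare each pair of P1's strategies column-by-column:
  A vs B: [7 vs 2, 2 vs 1, 6 vs 5] → A strictly dominates B
  A vs C: [7 vs 5, 2 vs 4, 6 vs 5] → A does not strictly dominate C (column Y: 2 ≤ 4)
  B vs A: [2 vs 7, 1 vs 2, 5 vs 6] → B does not strictly dominate A (column X: 2 ≤ 7)
  B vs C: [2 vs 5, 1 vs 4, 5 vs 5] → B does not strictly dominate C (column X: 2 ≤ 5)
  C vs A: [5 vs 7, 4 vs 2, 5 vs 6] → C does not strictly dominate A (column X: 5 ≤ 7)
  C vs B: [5 vs 2, 4 vs 1, 5 vs 5] → C does not strictly dominate B (column Z: 5 ≤ 5)
No single strategy strictly dominates all others → no strictly dominant strategy.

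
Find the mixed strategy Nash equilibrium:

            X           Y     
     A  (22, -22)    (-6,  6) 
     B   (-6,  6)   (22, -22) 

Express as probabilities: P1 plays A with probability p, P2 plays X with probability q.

p = 0.5, q = 0.5

Work:
Find probabilities that make opponent indifferent:
P2 chooses q to make P1 indifferent between A and B
P1 chooses p to make P2 indifferent between X and Y
Mixed NE: P1 plays (A: 0.5, B: 0.5), P2 plays (X: 0.5, Y: 0.5)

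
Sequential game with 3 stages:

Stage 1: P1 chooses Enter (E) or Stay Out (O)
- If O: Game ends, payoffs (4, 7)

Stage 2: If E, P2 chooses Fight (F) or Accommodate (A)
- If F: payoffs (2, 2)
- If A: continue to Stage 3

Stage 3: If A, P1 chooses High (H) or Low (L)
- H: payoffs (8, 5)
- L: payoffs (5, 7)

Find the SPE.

SPE: (E, A, H); Outcome (8, 5)

Work:
Stage 3: P1 chooses H (8 vs 5)
Stage 2: P2: F->2, A->5 (anticipating H). Choose A
Stage 1: P1: O->4, E->8 (anticipating A, H). Choose E
SPE path: E -> A -> H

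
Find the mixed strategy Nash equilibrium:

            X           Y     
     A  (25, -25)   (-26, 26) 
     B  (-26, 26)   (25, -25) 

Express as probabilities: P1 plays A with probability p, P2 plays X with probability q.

p = 0.5, q = 0.5

Work:
Find probabilities that make opponent indifferent:
P2 chooses q to make P1 indifferent between A and B
P1 chooses p to make P2 indifferent between X and Y
Mixed NE: P1 plays (A: 0.5, B: 0.5), P2 plays (X: 0.5, Y: 0.5)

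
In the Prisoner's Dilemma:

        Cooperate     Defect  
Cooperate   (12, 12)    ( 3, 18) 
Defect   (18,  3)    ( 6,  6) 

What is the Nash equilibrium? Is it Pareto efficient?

(Defect, Defect) is NE; not Pareto efficient

Work:
Defect dominates Cooperate for both players:
If P2 cooperates: Defect (18) > Cooperate (12)
If P2 defects: Defect (6) > Cooperate (3)
NE: (Defect, Defect) with payoff (6, 6)
But (Cooperate, Cooperate) = (12, 12) Pareto dominates (6, 6)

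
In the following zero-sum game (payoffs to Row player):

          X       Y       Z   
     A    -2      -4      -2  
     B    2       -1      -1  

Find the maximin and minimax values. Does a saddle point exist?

Maximin = -1, Minimax = -1, Saddle: True

Work:
Row minimums: [-4, -1] → maximin = -1
Column maximums: [2, -1, -1] → minimax = -1
Saddle point exists! Game value = -1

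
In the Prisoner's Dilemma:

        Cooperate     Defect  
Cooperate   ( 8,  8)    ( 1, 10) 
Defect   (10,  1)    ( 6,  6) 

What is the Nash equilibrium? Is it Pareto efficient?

(Defect, Defect) is NE; not Pareto efficient

Work:
Defect dominates Cooperate for both players:
If P2 cooperates: Defect (10) > Cooperate (8)
If P2 defects: Defect (6) > Cooperate (1)
NE: (Defect, Defect) with payoff (6, 6)
But (Cooperate, Cooperate) = (8, 8) Pareto dominates (6, 6)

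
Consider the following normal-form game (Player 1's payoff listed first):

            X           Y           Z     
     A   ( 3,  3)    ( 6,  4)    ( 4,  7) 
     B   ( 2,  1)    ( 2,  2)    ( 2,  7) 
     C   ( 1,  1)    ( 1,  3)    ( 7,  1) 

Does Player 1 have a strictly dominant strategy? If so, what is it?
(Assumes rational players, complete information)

No strictly dominant strategy exists for Player 1

Work:
A strategy strictly dominates another if it gives a strictly higher payoff against every opponent action. Compare each pair of P1's strategies column-by-column:
  A vs B: [3 vs 2, 6 vs 2, 4 vs 2] → A strictly dominates B
  A vs C: [3 vs 1, 6 vs 1, 4 vs 7] → A does not strictly dominate C (column Z: 4 ≤ 7)
  B vs A: [2 vs 3, 2 vs 6, 2 vs 4] → B does not strictly dominate A (column X: 2 ≤ 3)
  B vs C: [2 vs 1, 2 vs 1, 2 vs 7] → B does not strictly dominate C (column Z: 2 ≤ 7)
  C vs A: [1 vs 3, 1 vs 6, 7 vs 4] → C does not strictly dominate A (column X: 1 ≤ 3)
  C vs B: [1 vs 2, 1 vs 2, 7 vs 2] → C does not strictly dominate B (column X: 1 ≤ 2)
No single strategy strictly dominates all others → no strictly dominant strategy.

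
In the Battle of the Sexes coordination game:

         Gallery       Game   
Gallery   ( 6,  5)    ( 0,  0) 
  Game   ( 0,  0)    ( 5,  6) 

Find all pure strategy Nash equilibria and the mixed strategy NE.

Pure NE: (Gallery, Gallery) and (Game, Game); Mixed NE: p = 0.5455, q = 0.4545

Work:
Check pure NE:
(Gallery, Gallery): (6, 5) - no unilateral deviation beneficial
(Game, Game): (5, 6) - no unilateral deviation beneficial
Mixed NE: P1 plays Gallery with p = 0.5455, P2 plays Gallery with q = 0.4545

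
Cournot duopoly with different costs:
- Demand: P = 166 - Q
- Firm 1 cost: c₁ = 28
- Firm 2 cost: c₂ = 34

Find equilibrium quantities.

q₁* = 48.0, q₂* = 42.0

Work:
Reaction: q₁ = (166 - 28 - q₂)/2
Reaction: q₂ = (166 - 34 - q₁)/2
Solve simultaneously:
q₁* = (166 - 2×28 + 34)/3 = 48.0
q₂* = (166 - 2×34 + 28)/3 = 42.0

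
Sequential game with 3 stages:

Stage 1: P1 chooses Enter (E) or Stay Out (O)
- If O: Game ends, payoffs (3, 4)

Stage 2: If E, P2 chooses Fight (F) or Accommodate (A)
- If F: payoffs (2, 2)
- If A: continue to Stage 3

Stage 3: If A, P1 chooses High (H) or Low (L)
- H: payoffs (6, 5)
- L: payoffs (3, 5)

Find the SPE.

SPE: (E, A, H); Outcome (6, 5)

Work:
Stage 3: P1 chooses H (6 vs 3)
Stage 2: P2: F->2, A->5 (anticipating H). Choose A
Stage 1: P1: O->3, E->6 (anticipating A, H). Choose E
SPE path: E -> A -> H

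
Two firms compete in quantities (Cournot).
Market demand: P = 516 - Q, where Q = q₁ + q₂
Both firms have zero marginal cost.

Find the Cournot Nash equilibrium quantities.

q₁* = q₂* = 172.0; P* = 172.0

Work:
Profit: π_i = P·q_i = (a - q_i - q_j)·q_i
FOC: ∂π_i/∂q_i = a - 2q_i - q_j = 0
Reaction function: q_i = (516 - q_j)/2
Symmetry: q* = 516/3 = 172.0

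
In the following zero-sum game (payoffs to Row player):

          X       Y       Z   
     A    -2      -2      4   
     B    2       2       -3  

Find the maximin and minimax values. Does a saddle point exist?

Maximin = -2, Minimax = 2, Saddle: False

Work:
Row minimums: [-2, -3] → maximin = -2
Column maximums: [2, 2, 4] → minimax = 2
No saddle point (maximin ≠ minimax). Mixed strategy needed.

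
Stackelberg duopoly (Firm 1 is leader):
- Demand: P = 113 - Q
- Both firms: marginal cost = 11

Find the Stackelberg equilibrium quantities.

q₁* (leader) = 51.0, q₂* (follower) = 25.5

Work:
Follower's reaction: q₂ = (a - c - q₁)/2
Leader substitutes: π₁ = q₁·(a - q₁ - (a-c-q₁)/2 - c)
FOC: q₁* = (113 - 11)/2 = 51.00
Then: q₂* = (113 - 11 - 51.0)/2 = 25.50
Leader has first-mover advantage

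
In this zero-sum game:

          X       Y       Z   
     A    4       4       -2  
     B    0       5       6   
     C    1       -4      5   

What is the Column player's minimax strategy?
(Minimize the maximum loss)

Column should play X, value = 4

Work:
Column player minimizes Row's maximum payoff:
Column X: max payoff to Row = 4
Column Y: max payoff to Row = 5
Column Z: max payoff to Row = 6
Minimum is 4, achieved by column X.
Minimax strategy: X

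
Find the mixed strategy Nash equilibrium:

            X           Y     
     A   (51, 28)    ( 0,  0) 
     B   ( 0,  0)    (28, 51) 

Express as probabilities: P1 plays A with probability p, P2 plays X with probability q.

p = 0.6456, q = 0.3544

Work:
Find probabilities that make opponent indifferent:
P2 chooses q to make P1 indifferent between A and B
P1 chooses p to make P2 indifferent between X and Y
Mixed NE: P1 plays (A: 0.6456, B: 0.3544), P2 plays (X: 0.3544, Y: 0.6456)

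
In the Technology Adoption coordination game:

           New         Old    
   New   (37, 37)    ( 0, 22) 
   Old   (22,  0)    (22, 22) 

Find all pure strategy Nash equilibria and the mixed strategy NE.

Pure NE: (New, New) and (Old, Old); Mixed NE: p = 0.5946, q = 0.5946

Work:
Check pure NE:
(New, New): (37, 37) - no unilateral deviation beneficial
(Old, Old): (22, 22) - no unilateral deviation beneficial
Mixed NE: P1 plays New with p = 0.5946, P2 plays New with q = 0.5946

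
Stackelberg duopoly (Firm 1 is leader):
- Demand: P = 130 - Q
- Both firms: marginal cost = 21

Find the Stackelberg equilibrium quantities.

q₁* (leader) = 54.5, q₂* (follower) = 27.25

Work:
Follower's reaction: q₂ = (a - c - q₁)/2
Leader substitutes: π₁ = q₁·(a - q₁ - (a-c-q₁)/2 - c)
FOC: q₁* = (130 - 21)/2 = 54.50
Then: q₂* = (130 - 21 - 54.5)/2 = 27.25
Leader has first-mover advantage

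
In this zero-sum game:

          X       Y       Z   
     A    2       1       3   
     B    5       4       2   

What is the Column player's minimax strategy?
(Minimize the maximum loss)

Column should play Z, value = 3

Work:
Column player minimizes Row's maximum payoff:
Column X: max payoff to Row = 5
Column Y: max payoff to Row = 4
Column Z: max payoff to Row = 3
Minimum is 3, achieved by column Z.
Minimax strategy: Z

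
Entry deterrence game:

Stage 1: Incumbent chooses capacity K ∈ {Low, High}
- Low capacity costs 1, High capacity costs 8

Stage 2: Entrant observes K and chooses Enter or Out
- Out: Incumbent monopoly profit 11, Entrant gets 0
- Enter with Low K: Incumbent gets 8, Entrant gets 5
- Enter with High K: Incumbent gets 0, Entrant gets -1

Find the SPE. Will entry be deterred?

SPE: (Low, Enter|Low, Out|High); Entry not deterred. Incumbent net profit = 7, Entrant gets 5

Work:
After Low K: Entrant enters (5 > 0)
After High K: Entrant stays out (-1 < 0)
Incumbent: Low → 8−1=7, High → 11−8=3
Incumbent chooses Low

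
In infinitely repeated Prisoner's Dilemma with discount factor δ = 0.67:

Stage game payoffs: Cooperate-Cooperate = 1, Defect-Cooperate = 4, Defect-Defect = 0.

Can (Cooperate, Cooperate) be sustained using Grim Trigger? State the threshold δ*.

δ* = 0.75; since δ = 0.67 < 0.75, cooperation cannot be sustained

Work:
For Grim Trigger:
Cooperate forever: 1/(1-δ)
Defect then punished: 4 + 0·δ/(1-δ)
Need: 1/(1-δ) ≥ 4 + 0·δ/(1-δ)
Solving: δ ≥ (T-R)/(T-P) = (4-1)/(4-0) = 0.75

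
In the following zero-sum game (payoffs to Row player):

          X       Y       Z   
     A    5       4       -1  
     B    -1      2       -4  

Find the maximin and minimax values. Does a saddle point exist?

Maximin = -1, Minimax = -1, Saddle: True

Work:
Row minimums: [-1, -4] → maximin = -1
Column maximums: [5, 4, -1] → minimax = -1
Saddle point exists! Game value = -1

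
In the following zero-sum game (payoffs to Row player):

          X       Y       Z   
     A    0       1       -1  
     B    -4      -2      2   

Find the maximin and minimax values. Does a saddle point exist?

Maximin = -1, Minimax = 0, Saddle: False

Work:
Row minimums: [-1, -4] → maximin = -1
Column maximums: [0, 1, 2] → minimax = 0
No saddle point (maximin ≠ minimax). Mixed strategy needed.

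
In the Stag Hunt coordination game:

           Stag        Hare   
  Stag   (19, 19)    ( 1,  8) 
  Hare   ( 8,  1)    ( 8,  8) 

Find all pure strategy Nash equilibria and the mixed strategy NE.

Pure NE: (Stag, Stag) and (Hare, Hare); Mixed NE: p = 0.3889, q = 0.3889

Work:
Check pure NE:
(Stag, Stag): (19, 19) - no unilateral deviation beneficial
(Hare, Hare): (8, 8) - no unilateral deviation beneficial
Mixed NE: P1 plays Stag with p = 0.3889, P2 plays Stag with q = 0.3889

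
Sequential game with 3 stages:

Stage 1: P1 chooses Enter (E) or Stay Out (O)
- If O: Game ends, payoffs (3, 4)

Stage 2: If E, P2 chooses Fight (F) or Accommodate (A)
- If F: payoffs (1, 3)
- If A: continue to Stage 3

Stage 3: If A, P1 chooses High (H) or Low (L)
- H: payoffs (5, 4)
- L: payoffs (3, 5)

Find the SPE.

SPE: (E, A, H); Outcome (5, 4)

Work:
Stage 3: P1 chooses H (5 vs 3)
Stage 2: P2: F->3, A->4 (anticipating H). Choose A
Stage 1: P1: O->3, E->5 (anticipating A, H). Choose E
SPE path: E -> A -> H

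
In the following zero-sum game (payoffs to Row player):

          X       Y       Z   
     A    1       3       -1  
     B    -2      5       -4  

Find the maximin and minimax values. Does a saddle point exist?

Maximin = -1, Minimax = -1, Saddle: True

Work:
Row minimums: [-1, -4] → maximin = -1
Column maximums: [1, 5, -1] → minimax = -1
Saddle point exists! Game value = -1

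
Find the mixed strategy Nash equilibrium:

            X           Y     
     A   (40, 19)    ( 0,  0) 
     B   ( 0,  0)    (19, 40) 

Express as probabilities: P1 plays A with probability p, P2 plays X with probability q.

p = 0.678, q = 0.322

Work:
Find probabilities that make opponent indifferent:
P2 chooses q to make P1 indifferent between A and B
P1 chooses p to make P2 indifferent between X and Y
Mixed NE: P1 plays (A: 0.678, B: 0.322), P2 plays (X: 0.322, Y: 0.678)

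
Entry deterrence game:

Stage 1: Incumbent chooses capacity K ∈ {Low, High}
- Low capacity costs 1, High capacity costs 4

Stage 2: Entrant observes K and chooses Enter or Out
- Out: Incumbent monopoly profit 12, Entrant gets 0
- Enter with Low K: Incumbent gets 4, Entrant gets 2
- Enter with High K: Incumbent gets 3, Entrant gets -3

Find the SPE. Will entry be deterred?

SPE: (High, Enter|Low, Out|High); Entry deterred. Incumbent net profit = 8

Work:
After Low K: Entrant enters (2 > 0)
After High K: Entrant stays out (-3 < 0)
Incumbent: Low → 4−1=3, High → 12−4=8
Incumbent chooses High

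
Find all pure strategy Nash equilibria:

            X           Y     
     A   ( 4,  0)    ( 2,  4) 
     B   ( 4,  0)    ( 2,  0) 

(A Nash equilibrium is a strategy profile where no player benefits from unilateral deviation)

Nash equilibrium: (A, Y), (B, X), (B, Y)

Work:
Best responses:
  P1 vs X: payoffs [4, 4] → best response A/B (payoff 4)
  P1 vs Y: payoffs [2, 2] → best response A/B (payoff 2)
  P2 vs A: payoffs [0, 4] → best response Y (payoff 4)
  P2 vs B: payoffs [0, 0] → best response X/Y (payoff 0)
Mutual best responses: (A,Y), (B,X), (B,Y) → Nash equilibria.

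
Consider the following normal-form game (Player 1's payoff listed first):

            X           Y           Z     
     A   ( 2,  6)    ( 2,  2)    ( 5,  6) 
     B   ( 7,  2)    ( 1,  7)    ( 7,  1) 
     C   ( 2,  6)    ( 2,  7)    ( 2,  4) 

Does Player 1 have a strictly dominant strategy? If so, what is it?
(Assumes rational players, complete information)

No strictly dominant strategy exists for Player 1

Work:
A strategy strictly dominates another if it gives a strictly higher payoff against every opponent action. Compare each pair of P1's strategies column-by-column:
  A vs B: [2 vs 7, 2 vs 1, 5 vs 7] → A does not strictly dominate B (column X: 2 ≤ 7)
  A vs C: [2 vs 2, 2 vs 2, 5 vs 2] → A does not strictly dominate C (column X: 2 ≤ 2)
  B vs A: [7 vs 2, 1 vs 2, 7 vs 5] → B does not strictly dominate A (column Y: 1 ≤ 2)
  B vs C: [7 vs 2, 1 vs 2, 7 vs 2] → B does not strictly dominate C (column Y: 1 ≤ 2)
  C vs A: [2 vs 2, 2 vs 2, 2 vs 5] → C does not strictly dominate A (column X: 2 ≤ 2)
  C vs B: [2 vs 7, 2 vs 1, 2 vs 7] → C does not strictly dominate B (column X: 2 ≤ 7)
No single strategy strictly dominates all others → no strictly dominant strategy.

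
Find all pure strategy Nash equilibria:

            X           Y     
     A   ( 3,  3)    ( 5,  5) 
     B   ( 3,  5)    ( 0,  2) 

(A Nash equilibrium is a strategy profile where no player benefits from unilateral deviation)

Nash equilibrium: (A, Y), (B, X)

Work:
Best responses:
  P1 vs X: payoffs [3, 3] → best response A/B (payoff 3)
  P1 vs Y: payoffs [5, 0] → best response A (payoff 5)
  P2 vs A: payoffs [3, 5] → best response Y (payoff 5)
  P2 vs B: payoffs [5, 2] → best response X (payoff 5)
Mutual best responses: (A,Y), (B,X) → Nash equilibria.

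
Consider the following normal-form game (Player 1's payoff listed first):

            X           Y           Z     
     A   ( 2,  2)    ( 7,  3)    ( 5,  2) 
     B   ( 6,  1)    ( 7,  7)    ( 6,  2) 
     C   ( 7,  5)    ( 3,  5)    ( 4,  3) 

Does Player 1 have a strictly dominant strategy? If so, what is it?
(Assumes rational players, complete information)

No strictly dominant strategy exists for Player 1

Work:
A strategy strictly dominates another if it gives a strictly higher payoff against every opponent action. Compare each pair of P1's strategies column-by-column:
  A vs B: [2 vs 6, 7 vs 7, 5 vs 6] → A does not strictly dominate B (column X: 2 ≤ 6)
  A vs C: [2 vs 7, 7 vs 3, 5 vs 4] → A does not strictly dominate C (column X: 2 ≤ 7)
  B vs A: [6 vs 2, 7 vs 7, 6 vs 5] → B does not strictly dominate A (column Y: 7 ≤ 7)
  B vs C: [6 vs 7, 7 vs 3, 6 vs 4] → B does not strictly dominate C (column X: 6 ≤ 7)
  C vs A: [7 vs 2, 3 vs 7, 4 vs 5] → C does not strictly dominate A (column Y: 3 ≤ 7)
  C vs B: [7 vs 6, 3 vs 7, 4 vs 6] → C does not strictly dominate B (column Y: 3 ≤ 7)
No single strategy strictly dominates all others → no strictly dominant strategy.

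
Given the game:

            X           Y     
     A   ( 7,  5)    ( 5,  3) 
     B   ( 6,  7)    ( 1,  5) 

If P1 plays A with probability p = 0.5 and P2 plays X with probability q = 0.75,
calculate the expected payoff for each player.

E[P1] = 5.625, E[P2] = 5.5

Work:
E[P1] = p·q·π₁(A,X) + p·(1-q)·π₁(A,Y) + (1-p)·q·π₁(B,X) + (1-p)·(1-q)·π₁(B,Y)
= 0.5·0.75·7 + 0.5·0.25·5 + 0.5·0.75·6 + 0.5·0.25·1
= 5.625

E[P2] = 5.5 (similar calculation)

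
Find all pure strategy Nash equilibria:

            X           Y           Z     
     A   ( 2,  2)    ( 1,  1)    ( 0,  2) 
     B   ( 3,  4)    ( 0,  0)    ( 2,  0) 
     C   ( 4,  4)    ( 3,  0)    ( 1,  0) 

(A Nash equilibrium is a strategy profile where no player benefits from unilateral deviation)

Nash equilibrium: (C, X)

Work:
Best responses:
  P1 vs X: payoffs [2, 3, 4] → best response C (payoff 4)
  P1 vs Y: payoffs [1, 0, 3] → best response C (payoff 3)
  P1 vs Z: payoffs [0, 2, 1] → best response B (payoff 2)
  P2 vs A: payoffs [2, 1, 2] → best response X/Z (payoff 2)
  P2 vs B: payoffs [4, 0, 0] → best response X (payoff 4)
  P2 vs C: payoffs [4, 0, 0] → best response X (payoff 4)
Mutual best responses: (C,X) → Nash equilibria.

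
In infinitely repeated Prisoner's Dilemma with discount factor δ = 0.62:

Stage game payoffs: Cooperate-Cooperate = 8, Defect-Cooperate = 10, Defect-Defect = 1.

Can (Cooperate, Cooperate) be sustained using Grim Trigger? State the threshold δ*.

δ* = 0.2222; since δ = 0.62 ≥ 0.2222, cooperation can be sustained

Work:
For Grim Trigger:
Cooperate forever: 8/(1-δ)
Defect then punished: 10 + 1·δ/(1-δ)
Need: 8/(1-δ) ≥ 10 + 1·δ/(1-δ)
Solving: δ ≥ (T-R)/(T-P) = (10-8)/(10-1) = 0.2222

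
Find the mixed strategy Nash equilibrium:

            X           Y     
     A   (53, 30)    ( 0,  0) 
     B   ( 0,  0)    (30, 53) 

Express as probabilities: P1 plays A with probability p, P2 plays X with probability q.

p = 0.6386, q = 0.3614

Work:
Find probabilities that make opponent indifferent:
P2 chooses q to make P1 indifferent between A and B
P1 chooses p to make P2 indifferent between X and Y
Mixed NE: P1 plays (A: 0.6386, B: 0.3614), P2 plays (X: 0.3614, Y: 0.6386)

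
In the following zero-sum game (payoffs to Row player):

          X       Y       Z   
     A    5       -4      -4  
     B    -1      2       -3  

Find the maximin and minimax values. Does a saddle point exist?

Maximin = -3, Minimax = -3, Saddle: True

Work:
Row minimums: [-4, -3] → maximin = -3
Column maximums: [5, 2, -3] → minimax = -3
Saddle point exists! Game value = -3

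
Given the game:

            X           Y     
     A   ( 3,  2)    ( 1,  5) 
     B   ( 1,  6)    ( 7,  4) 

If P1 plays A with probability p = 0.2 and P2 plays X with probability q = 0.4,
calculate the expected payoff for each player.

E[P1] = 4.04, E[P2] = 4.6

Work:
E[P1] = p·q·π₁(A,X) + p·(1-q)·π₁(A,Y) + (1-p)·q·π₁(B,X) + (1-p)·(1-q)·π₁(B,Y)
= 0.2·0.4·3 + 0.2·0.6·1 + 0.8·0.4·1 + 0.8·0.6·7
= 4.04

E[P2] = 4.6 (similar calculation)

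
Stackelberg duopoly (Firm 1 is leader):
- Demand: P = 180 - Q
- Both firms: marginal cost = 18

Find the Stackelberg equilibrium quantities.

q₁* (leader) = 81.0, q₂* (follower) = 40.5

Work:
Follower's reaction: q₂ = (a - c - q₁)/2
Leader substitutes: π₁ = q₁·(a - q₁ - (a-c-q₁)/2 - c)
FOC: q₁* = (180 - 18)/2 = 81.00
Then: q₂* = (180 - 18 - 81.0)/2 = 40.50
Leader has first-mover advantage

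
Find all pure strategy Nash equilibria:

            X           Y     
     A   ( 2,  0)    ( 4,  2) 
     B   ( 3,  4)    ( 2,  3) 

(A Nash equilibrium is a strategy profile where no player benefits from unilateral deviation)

Nash equilibrium: (A, Y), (B, X)

Work:
Best responses:
  P1 vs X: payoffs [2, 3] → best response B (payoff 3)
  P1 vs Y: payoffs [4, 2] → best response A (payoff 4)
  P2 vs A: payoffs [0, 2] → best response Y (payoff 2)
  P2 vs B: payoffs [4, 3] → best response X (payoff 4)
Mutual best responses: (A,Y), (B,X) → Nash equilibria.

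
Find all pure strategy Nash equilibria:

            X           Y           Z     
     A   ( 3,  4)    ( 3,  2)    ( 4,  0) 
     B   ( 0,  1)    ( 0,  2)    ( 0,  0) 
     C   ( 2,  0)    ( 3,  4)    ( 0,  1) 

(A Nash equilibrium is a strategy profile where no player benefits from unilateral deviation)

Nash equilibrium: (A, X), (C, Y)

Work:
Best responses:
  P1 vs X: payoffs [3, 0, 2] → best response A (payoff 3)
  P1 vs Y: payoffs [3, 0, 3] → best response A/C (payoff 3)
  P1 vs Z: payoffs [4, 0, 0] → best response A (payoff 4)
  P2 vs A: payoffs [4, 2, 0] → best response X (payoff 4)
  P2 vs B: payoffs [1, 2, 0] → best response Y (payoff 2)
  P2 vs C: payoffs [0, 4, 1] → best response Y (payoff 4)
Mutual best responses: (A,X), (C,Y) → Nash equilibria.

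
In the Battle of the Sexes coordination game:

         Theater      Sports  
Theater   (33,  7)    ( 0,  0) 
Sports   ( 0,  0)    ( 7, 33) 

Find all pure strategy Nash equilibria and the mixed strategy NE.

Pure NE: (Theater, Theater) and (Sports, Sports); Mixed NE: p = 0.825, q = 0.175

Work:
Check pure NE:
(Theater, Theater): (33, 7) - no unilateral deviation beneficial
(Sports, Sports): (7, 33) - no unilateral deviation beneficial
Mixed NE: P1 plays Theater with p = 0.825, P2 plays Theater with q = 0.175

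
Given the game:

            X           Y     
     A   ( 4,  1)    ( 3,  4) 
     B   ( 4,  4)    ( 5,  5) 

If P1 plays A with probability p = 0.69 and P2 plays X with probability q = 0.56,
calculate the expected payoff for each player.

E[P1] = 3.8328, E[P2] = 2.9772

Work:
E[P1] = p·q·π₁(A,X) + p·(1-q)·π₁(A,Y) + (1-p)·q·π₁(B,X) + (1-p)·(1-q)·π₁(B,Y)
= 0.69·0.56·4 + 0.69·0.44·3 + 0.31·0.56·4 + 0.31·0.44·5
= 3.8328

E[P2] = 2.9772 (similar calculation)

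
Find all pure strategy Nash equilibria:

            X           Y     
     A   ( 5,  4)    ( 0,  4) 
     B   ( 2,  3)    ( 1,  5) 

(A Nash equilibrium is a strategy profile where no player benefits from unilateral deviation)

Nash equilibrium: (A, X), (B, Y)

Work:
Best responses:
  P1 vs X: payoffs [5, 2] → best response A (payoff 5)
  P1 vs Y: payoffs [0, 1] → best response B (payoff 1)
  P2 vs A: payoffs [4, 4] → best response X/Y (payoff 4)
  P2 vs B: payoffs [3, 5] → best response Y (payoff 5)
Mutual best responses: (A,X), (B,Y) → Nash equilibria.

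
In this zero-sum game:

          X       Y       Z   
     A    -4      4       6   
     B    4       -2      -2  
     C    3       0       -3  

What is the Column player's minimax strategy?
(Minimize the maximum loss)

Column should play X or Y (all achieve the minimum), value = 4

Work:
Column player minimizes Row's maximum payoff:
Column X: max payoff to Row = 4
Column Y: max payoff to Row = 4
Column Z: max payoff to Row = 6
Minimum is 4, achieved by columns X, Y (tied).
Each of X or Y is a minimax strategy.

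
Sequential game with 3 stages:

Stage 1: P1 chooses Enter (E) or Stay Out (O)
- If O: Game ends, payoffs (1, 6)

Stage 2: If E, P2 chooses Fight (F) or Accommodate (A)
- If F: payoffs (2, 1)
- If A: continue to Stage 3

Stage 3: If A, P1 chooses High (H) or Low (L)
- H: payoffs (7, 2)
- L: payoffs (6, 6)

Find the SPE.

SPE: (E, A, H); Outcome (7, 2)

Work:
Stage 3: P1 chooses H (7 vs 6)
Stage 2: P2: F->1, A->2 (anticipating H). Choose A
Stage 1: P1: O->1, E->7 (anticipating A, H). Choose E
SPE path: E -> A -> H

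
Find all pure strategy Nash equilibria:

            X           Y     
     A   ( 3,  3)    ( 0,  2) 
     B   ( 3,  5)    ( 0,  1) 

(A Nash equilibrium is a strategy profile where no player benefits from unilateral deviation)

Nash equilibrium: (A, X), (B, X)

Work:
Best responses:
  P1 vs X: payoffs [3, 3] → best response A/B (payoff 3)
  P1 vs Y: payoffs [0, 0] → best response A/B (payoff 0)
  P2 vs A: payoffs [3, 2] → best response X (payoff 3)
  P2 vs B: payoffs [5, 1] → best response X (payoff 5)
Mutual best responses: (A,X), (B,X) → Nash equilibria.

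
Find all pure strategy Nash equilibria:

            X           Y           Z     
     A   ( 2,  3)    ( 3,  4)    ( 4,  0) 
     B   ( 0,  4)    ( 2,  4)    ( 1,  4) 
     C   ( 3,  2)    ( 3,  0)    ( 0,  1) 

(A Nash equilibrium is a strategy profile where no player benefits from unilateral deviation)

Nash equilibrium: (A, Y), (C, X)

Work:
Best responses:
  P1 vs X: payoffs [2, 0, 3] → best response C (payoff 3)
  P1 vs Y: payoffs [3, 2, 3] → best response A/C (payoff 3)
  P1 vs Z: payoffs [4, 1, 0] → best response A (payoff 4)
  P2 vs A: payoffs [3, 4, 0] → best response Y (payoff 4)
  P2 vs B: payoffs [4, 4, 4] → best response X/Y/Z (payoff 4)
  P2 vs C: payoffs [2, 0, 1] → best response X (payoff 2)
Mutual best responses: (A,Y), (C,X) → Nash equilibria.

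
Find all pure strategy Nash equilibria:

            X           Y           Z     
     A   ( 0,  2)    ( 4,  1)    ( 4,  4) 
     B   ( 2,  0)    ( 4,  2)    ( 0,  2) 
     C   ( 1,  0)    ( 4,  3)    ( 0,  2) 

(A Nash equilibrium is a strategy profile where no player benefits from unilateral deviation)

Nash equilibrium: (A, Z), (B, Y), (C, Y)

Work:
Best responses:
  P1 vs X: payoffs [0, 2, 1] → best response B (payoff 2)
  P1 vs Y: payoffs [4, 4, 4] → best response A/B/C (payoff 4)
  P1 vs Z: payoffs [4, 0, 0] → best response A (payoff 4)
  P2 vs A: payoffs [2, 1, 4] → best response Z (payoff 4)
  P2 vs B: payoffs [0, 2, 2] → best response Y/Z (payoff 2)
  P2 vs C: payoffs [0, 3, 2] → best response Y (payoff 3)
Mutual best responses: (A,Z), (B,Y), (C,Y) → Nash equilibria.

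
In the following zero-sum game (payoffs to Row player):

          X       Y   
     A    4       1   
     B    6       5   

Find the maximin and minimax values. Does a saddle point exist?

Maximin = 5, Minimax = 5, Saddle: True

Work:
Row minimums: [1, 5] → maximin = 5
Column maximums: [6, 5] → minimax = 5
Saddle point exists! Game value = 5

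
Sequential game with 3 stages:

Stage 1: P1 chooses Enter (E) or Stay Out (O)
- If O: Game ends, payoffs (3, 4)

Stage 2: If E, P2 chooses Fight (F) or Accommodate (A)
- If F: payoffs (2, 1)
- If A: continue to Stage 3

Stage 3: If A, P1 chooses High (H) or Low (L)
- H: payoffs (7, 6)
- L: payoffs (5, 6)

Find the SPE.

SPE: (E, A, H); Outcome (7, 6)

Work:
Stage 3: P1 chooses H (7 vs 5)
Stage 2: P2: F->1, A->6 (anticipating H). Choose A
Stage 1: P1: O->3, E->7 (anticipating A, H). Choose E
SPE path: E -> A -> H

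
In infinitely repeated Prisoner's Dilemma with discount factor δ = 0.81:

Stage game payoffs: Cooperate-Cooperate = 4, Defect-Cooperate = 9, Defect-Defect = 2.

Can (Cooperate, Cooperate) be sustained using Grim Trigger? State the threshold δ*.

δ* = 0.7143; since δ = 0.81 ≥ 0.7143, cooperation can be sustained

Work:
For Grim Trigger:
Cooperate forever: 4/(1-δ)
Defect then punished: 9 + 2·δ/(1-δ)
Need: 4/(1-δ) ≥ 9 + 2·δ/(1-δ)
Solving: δ ≥ (T-R)/(T-P) = (9-4)/(9-2) = 0.7143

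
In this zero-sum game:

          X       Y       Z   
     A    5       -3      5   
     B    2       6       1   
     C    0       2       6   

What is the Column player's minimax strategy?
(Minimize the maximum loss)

Column should play X, value = 5

Work:
Column player minimizes Row's maximum payoff:
Column X: max payoff to Row = 5
Column Y: max payoff to Row = 6
Column Z: max payoff to Row = 6
Minimum is 5, achieved by column X.
Minimax strategy: X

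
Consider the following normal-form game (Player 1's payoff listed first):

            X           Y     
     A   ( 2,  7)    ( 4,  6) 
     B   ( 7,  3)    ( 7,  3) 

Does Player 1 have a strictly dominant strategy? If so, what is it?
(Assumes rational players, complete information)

Yes, Player 1's strictly dominant strategy is B

Work:
A strategy strictly dominates another if it gives a strictly higher payoff against every opponent action. Compare each pair of P1's strategies column-by-column:
  A vs B: [2 vs 7, 4 vs 7] → A does not strictly dominate B (column X: 2 ≤ 7)
  B vs A: [7 vs 2, 7 vs 4] → B strictly dominates A
B strictly dominates every other strategy → strictly dominant.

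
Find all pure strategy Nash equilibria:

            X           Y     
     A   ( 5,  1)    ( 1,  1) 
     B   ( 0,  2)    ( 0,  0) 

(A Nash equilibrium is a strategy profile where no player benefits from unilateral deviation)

Nash equilibrium: (A, X), (A, Y)

Work:
Best responses:
  P1 vs X: payoffs [5, 0] → best response A (payoff 5)
  P1 vs Y: payoffs [1, 0] → best response A (payoff 1)
  P2 vs A: payoffs [1, 1] → best response X/Y (payoff 1)
  P2 vs B: payoffs [2, 0] → best response X (payoff 2)
Mutual best responses: (A,X), (A,Y) → Nash equilibria.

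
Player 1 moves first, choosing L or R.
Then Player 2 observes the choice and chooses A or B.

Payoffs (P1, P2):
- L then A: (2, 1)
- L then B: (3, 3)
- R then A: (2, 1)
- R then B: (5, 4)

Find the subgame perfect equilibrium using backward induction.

P1 plays R, P2 plays B after L and B after R; Payoff (5, 4)

Work:
Backward induction:
After L: P2 chooses B → P1 gets 3
After R: P2 chooses B → P1 gets 5
P1 chooses R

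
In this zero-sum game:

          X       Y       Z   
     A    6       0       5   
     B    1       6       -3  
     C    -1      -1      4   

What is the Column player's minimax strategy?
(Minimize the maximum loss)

Column should play Z, value = 5

Work:
Column player minimizes Row's maximum payoff:
Column X: max payoff to Row = 6
Column Y: max payoff to Row = 6
Column Z: max payoff to Row = 5
Minimum is 5, achieved by column Z.
Minimax strategy: Z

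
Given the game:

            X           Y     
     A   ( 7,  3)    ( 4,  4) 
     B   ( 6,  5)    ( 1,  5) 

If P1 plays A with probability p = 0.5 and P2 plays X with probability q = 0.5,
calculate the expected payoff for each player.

E[P1] = 4.5, E[P2] = 4.25

Work:
E[P1] = p·q·π₁(A,X) + p·(1-q)·π₁(A,Y) + (1-p)·q·π₁(B,X) + (1-p)·(1-q)·π₁(B,Y)
= 0.5·0.5·7 + 0.5·0.5·4 + 0.5·0.5·6 + 0.5·0.5·1
= 4.5

E[P2] = 4.25 (similar calculation)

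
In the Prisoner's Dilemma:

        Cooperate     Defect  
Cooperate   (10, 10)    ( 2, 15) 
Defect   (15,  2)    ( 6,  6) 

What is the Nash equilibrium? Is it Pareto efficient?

(Defect, Defect) is NE; not Pareto efficient

Work:
Defect dominates Cooperate for both players:
If P2 cooperates: Defect (15) > Cooperate (10)
If P2 defects: Defect (6) > Cooperate (2)
NE: (Defect, Defect) with payoff (6, 6)
But (Cooperate, Cooperate) = (10, 10) Pareto dominates (6, 6)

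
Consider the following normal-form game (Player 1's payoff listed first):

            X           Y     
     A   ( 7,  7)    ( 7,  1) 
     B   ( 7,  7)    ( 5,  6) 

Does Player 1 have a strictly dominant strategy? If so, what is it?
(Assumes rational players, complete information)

No strictly dominant strategy exists for Player 1

Work:
A strategy strictly dominates another if it gives a strictly higher payoff against every opponent action. Compare each pair of P1's strategies column-by-column:
  A vs B: [7 vs 7, 7 vs 5] → A does not strictly dominate B (column X: 7 ≤ 7)
  B vs A: [7 vs 7, 5 vs 7] → B does not strictly dominate A (column X: 7 ≤ 7)
No single strategy strictly dominates all others → no strictly dominant strategy.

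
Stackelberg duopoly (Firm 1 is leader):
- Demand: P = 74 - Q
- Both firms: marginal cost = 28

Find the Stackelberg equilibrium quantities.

q₁* (leader) = 23.0, q₂* (follower) = 11.5

Work:
Follower's reaction: q₂ = (a - c - q₁)/2
Leader substitutes: π₁ = q₁·(a - q₁ - (a-c-q₁)/2 - c)
FOC: q₁* = (74 - 28)/2 = 23.00
Then: q₂* = (74 - 28 - 23.0)/2 = 11.50
Leader has first-mover advantage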